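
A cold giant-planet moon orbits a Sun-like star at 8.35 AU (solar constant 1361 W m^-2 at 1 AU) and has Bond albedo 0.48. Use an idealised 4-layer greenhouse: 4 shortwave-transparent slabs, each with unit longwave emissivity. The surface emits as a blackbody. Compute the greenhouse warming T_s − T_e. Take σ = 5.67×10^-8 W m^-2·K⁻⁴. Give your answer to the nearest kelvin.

By the inverse-square law, S = 1361/8.35² = 19.52 W m^-2.
The effective emission temperature is T_e = [S(1−α)/(4σ)]^¼ = 81.79 K.
T_s = (N+1)^(1/4)·T_e = 122.3 K.
Warming: T_s − T_e = 40.52 K.

41 K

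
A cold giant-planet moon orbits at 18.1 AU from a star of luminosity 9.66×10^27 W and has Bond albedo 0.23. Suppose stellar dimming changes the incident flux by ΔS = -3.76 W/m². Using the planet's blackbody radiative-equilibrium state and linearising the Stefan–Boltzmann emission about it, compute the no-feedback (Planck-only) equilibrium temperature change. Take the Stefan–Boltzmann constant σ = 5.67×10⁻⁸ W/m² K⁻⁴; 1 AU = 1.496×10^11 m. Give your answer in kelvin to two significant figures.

-1.2 kelvin

Orbital distance: d = 18.1 AU = 2.708×10^12 m.
Spreading L over a sphere of radius d: S = 9.66×10^27/(4π·2.71×10^12²) = 104.8 W/m².
Unperturbed T_e = [104.8·(1−0.23)/(4σ)]^¼ = 137.4 K.
ΔF = Δ[S(1−α)]/4 = (1−0.23)·-3.76/4 = -0.7238 W/m².
The Planck feedback parameter is 4σT_e³ = 0.5877 W/m²/K.
ΔT₀ = ΔF/λ_P = -0.7238/0.5877 = -1.23 K.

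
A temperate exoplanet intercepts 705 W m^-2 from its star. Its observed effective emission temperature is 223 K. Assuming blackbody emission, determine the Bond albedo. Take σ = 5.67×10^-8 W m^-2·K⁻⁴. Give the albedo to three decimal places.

0.204

Rearranging the radiative balance, α = 1 − 4σT⁴/S.
4σT⁴ = 4·5.67×10⁻⁸·(223)⁴ = 560.9 W m^-2.
Hence α = 1 − 560.9/705.0 = 0.2044.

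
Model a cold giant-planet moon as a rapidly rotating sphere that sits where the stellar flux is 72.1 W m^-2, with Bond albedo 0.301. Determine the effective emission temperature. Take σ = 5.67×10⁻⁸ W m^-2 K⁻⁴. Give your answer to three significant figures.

The planet absorbs (1−α)S over its disc πR² and re-emits over 4πR², so the mean absorbed flux is (1−0.301)·72.10/4 = 12.60 W m^-2.
Set σT⁴ = 12.60 → T = (12.60/σ)^(1/4) = 122.1 K.

122 K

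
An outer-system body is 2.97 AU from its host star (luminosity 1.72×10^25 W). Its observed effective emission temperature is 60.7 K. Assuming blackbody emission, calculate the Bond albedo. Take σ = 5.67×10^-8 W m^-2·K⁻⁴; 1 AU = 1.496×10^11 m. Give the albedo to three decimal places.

Orbital distance: d = 2.97 AU = 4.443×10^11 m.
Flux at the orbit: S = L/(4πd²) = 1.72×10^25/(4π·(4.44×10^11)²) = 6.933 W m^-2.
From σT⁴ = S(1−α)/4 we invert for α: 1−α = 4σT⁴/S.
σT⁴ = 0.7697 W m^-2, so 4σT⁴ = 3.079 W m^-2.
Hence α = 1 − 3.079/6.933 = 0.5559.

0.556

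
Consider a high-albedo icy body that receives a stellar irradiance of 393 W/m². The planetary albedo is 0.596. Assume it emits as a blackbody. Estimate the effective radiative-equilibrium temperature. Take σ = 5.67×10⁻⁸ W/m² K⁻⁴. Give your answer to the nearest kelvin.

Absorbed flux (global mean): S(1−α)/4 = 393.0·0.404/4 = 39.69 W/m².
Balancing against σT⁴: T = (39.69/5.67×10⁻⁸)^(1/4) = 162.7 K.

163 K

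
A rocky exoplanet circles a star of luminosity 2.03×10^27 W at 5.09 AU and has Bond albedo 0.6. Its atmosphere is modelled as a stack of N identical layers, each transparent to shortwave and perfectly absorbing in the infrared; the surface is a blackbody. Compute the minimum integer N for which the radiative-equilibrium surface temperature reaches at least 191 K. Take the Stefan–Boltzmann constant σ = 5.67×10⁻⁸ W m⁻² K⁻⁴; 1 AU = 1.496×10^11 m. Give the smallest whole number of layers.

2

d = 5.09 × 1.496×10^11 m = 7.615×10^11 m.
S = L/(4πd²) = 278.6 W m⁻².
OLR = S(1−α)/4 = 27.86 W m⁻²; the top layer radiates at T_e = 148.9 K.
Need (N+1)T_e⁴ ≥ T_s⁴, i.e. N+1 ≥ (191/148.9)⁴ = 2.709.
Rounding up, N = 2.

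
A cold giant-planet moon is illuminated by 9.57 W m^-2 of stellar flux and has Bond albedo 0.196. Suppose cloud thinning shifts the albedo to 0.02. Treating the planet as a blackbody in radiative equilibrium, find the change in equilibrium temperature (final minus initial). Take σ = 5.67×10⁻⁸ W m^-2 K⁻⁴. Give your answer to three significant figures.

3.87 K

Before: T₁ = [9.570·0.804/(4σ)]^(1/4) = 76.32 K.
Final:   T₂ = [S(1−0.02)/(4σ)]^(1/4) = 80.19 K.
ΔT = T₂ − T₁ = 3.872 K.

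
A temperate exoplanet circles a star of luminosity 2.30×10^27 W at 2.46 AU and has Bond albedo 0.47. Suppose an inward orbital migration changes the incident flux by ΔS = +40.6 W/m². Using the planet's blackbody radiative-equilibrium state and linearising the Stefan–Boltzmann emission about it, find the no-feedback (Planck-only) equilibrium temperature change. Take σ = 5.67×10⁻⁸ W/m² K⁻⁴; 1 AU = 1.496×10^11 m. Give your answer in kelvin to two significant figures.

Orbital distance: d = 2.46 AU = 3.680×10^11 m.
Flux at the orbit: S = L/(4πd²) = 2.30×10^27/(4π·(3.68×10^11)²) = 1351 W/m².
The baseline emission temperature is T_e = 237.1 K.
TOA radiative forcing: ΔF = (1−α)ΔS/4 = 0.53·(+40.6)/4 = 5.380 W/m².
Linearising σT⁴ gives d(σT⁴)/dT = 4σT_e³ = 3.021 W/m² per K.
ΔT₀ = ΔF/λ_P = 5.380/3.021 = 1.78 K.

1.8 K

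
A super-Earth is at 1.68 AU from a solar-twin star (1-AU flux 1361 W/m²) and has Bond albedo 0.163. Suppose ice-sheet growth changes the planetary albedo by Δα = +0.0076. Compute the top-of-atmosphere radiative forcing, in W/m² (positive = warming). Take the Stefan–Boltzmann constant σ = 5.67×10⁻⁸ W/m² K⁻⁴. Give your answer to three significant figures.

By the inverse-square law, S = 1361/1.68² = 482.2 W/m².
ΔF = −(S/4)Δα = −(482.2/4)×(+0.0076) = -0.9162 W/m².

-0.916 W/m²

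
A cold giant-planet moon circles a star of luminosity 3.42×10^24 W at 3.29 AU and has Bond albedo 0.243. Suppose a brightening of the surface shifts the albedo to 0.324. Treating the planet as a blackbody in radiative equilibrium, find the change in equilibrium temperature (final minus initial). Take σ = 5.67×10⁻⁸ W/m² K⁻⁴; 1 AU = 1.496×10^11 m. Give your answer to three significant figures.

-1.23 K

Orbital distance: d = 3.29 AU = 4.922×10^11 m.
S = L/(4πd²) = 1.123 W/m².
Before: T₁ = [1.123·0.757/(4σ)]^(1/4) = 44.01 K.
After:  T₂ = [1.123·0.676/(4σ)]^(1/4) = 42.78 K.
Change: 42.78 − 44.01 = -1.228 K.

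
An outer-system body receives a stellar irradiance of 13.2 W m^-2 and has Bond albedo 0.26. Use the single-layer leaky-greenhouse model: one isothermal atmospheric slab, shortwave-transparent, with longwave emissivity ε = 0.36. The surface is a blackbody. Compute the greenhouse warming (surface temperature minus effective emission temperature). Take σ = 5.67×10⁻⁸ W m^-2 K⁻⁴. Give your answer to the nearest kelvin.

4 K

At the top of the atmosphere, σT_e⁴ = S(1−α)/4 = 2.442 W m^-2, giving T_e = 81.01 K.
The surface balance (absorbed SW + ε·downward IR = σT_s⁴) with T_a⁴ = T_s⁴/2 reduces to T_s = T_e·[2/(2−ε)]^¼ = 85.13 K.
Greenhouse warming: T_s − T_e = 4.121 K.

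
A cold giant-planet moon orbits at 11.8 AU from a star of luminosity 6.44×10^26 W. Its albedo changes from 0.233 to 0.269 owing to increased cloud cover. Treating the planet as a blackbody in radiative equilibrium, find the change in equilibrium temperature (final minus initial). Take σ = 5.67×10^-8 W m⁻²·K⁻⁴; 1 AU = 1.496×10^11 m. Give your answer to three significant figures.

-1.03 K

Orbital distance: d = 11.8 AU = 1.765×10^12 m.
Spreading L over a sphere of radius d: S = 6.44×10^26/(4π·1.77×10^12²) = 16.45 W m⁻².
With α = 0.233, T₁ = 86.36 K.
Final:   T₂ = [S(1−0.269)/(4σ)]^(1/4) = 85.33 K.
Change: 85.33 − 86.36 = -1.032 K.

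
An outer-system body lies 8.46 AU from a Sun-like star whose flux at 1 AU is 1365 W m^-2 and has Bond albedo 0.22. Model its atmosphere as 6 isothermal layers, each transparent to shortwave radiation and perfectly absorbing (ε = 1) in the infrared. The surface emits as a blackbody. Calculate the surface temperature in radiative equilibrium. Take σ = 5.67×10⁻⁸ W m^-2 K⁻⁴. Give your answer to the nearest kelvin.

Irradiance scales as 1/d², so S = 1365 W m^-2 × (1/8.46)² = 19.07 W m^-2.
The effective emission temperature is T_e = [S(1−α)/(4σ)]^¼ = 89.99 K.
Layer-by-layer balance gives σT_s⁴ = (N+1)σT_e⁴, so T_s = 7^¼·89.99 = 146.4 K.

146 K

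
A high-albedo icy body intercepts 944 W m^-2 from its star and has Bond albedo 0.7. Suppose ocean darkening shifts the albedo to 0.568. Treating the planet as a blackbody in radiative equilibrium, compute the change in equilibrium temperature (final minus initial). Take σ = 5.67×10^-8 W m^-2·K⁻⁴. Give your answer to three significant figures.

With α = 0.7, T₁ = 188.0 K.
After:  T₂ = [944.0·0.432/(4σ)]^(1/4) = 205.9 K.
ΔT = T₂ − T₁ = 17.94 K.

17.9 kelvin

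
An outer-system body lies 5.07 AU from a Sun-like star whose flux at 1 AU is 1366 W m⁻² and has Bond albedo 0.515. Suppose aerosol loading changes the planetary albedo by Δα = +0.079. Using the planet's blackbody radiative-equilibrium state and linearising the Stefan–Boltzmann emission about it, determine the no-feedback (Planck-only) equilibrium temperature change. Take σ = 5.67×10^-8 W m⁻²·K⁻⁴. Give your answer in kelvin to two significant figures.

By the inverse-square law, S = 1366/5.07² = 53.14 W m⁻².
The baseline emission temperature is T_e = 103.2 K.
TOA radiative forcing: ΔF = −S·Δα/4 = −53.14·(+0.079)/4 = -1.050 W m⁻².
The Planck feedback parameter is 4σT_e³ = 0.2496 W m⁻²/K.
Hence the no-feedback warming is ΔF/(4σT_e³) = -4.20 K.

-4.2 kelvin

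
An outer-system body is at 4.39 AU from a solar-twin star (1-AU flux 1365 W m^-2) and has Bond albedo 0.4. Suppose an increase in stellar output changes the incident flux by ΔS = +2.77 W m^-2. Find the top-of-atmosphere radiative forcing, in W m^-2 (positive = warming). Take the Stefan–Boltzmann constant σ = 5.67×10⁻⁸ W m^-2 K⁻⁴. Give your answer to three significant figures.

Flux at the orbit: S = 1365/(4.39)² = 70.83 W m^-2.
Only a fraction (1−α) is absorbed and it's spread over 4πR², so ΔF = (1−α)ΔS/4 = 0.4155 W m^-2.

0.415 W m^-2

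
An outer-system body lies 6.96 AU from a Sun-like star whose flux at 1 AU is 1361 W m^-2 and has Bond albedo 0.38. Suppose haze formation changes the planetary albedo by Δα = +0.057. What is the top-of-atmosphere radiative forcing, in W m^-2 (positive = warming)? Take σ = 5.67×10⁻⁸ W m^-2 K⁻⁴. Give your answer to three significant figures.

Flux at the orbit: S = 1361/(6.96)² = 28.10 W m^-2.
TOA radiative forcing: ΔF = −S·Δα/4 = −28.10·(+0.057)/4 = -0.4004 W m^-2.

-0.400 W m^-2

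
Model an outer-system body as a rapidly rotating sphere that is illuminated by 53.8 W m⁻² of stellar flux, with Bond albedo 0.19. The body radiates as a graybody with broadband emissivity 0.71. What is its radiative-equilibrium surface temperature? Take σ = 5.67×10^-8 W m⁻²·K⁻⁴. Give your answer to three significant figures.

The planet absorbs (1−α)S over its disc πR² and re-emits over 4πR², so the mean absorbed flux is (1−0.19)·53.80/4 = 10.89 W m⁻².
Equating to εσT⁴ with ε = 0.71: T = (10.89/0.71σ)^(1/4) = 128.3 K.

128 K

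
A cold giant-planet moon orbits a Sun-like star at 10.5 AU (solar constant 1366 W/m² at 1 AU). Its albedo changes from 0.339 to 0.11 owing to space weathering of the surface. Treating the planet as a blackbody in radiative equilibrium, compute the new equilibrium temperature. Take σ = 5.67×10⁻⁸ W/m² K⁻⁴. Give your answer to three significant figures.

By the inverse-square law, S = 1366/10.5² = 12.39 W/m².
New equilibrium: T₂ = [(1−0.11)·12.39/(4σ)]^(1/4) = 83.50 K.

83.5 K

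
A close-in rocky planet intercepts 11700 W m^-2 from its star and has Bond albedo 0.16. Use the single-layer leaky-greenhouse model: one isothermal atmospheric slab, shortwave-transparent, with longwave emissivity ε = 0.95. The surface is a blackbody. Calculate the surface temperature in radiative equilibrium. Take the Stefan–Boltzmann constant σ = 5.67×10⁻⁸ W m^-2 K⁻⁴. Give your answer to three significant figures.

536 kelvin

At the top of the atmosphere, σT_e⁴ = S(1−α)/4 = 2457 W m^-2, giving T_e = 456.3 K.
Surface balance with a leaky layer gives σT_s⁴ = σT_e⁴·2/(2−ε), so T_s = T_e·[2/(2−0.95)]^(1/4) = 536.0 K.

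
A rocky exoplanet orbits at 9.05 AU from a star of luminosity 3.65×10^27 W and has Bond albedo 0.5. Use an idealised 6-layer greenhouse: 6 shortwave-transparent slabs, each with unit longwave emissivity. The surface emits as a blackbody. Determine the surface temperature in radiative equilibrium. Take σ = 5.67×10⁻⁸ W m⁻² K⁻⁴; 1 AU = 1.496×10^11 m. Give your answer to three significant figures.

222 K

d = 9.05 × 1.496×10^11 m = 1.354×10^12 m.
Flux at the orbit: S = L/(4πd²) = 3.65×10^27/(4π·(1.35×10^12)²) = 158.5 W m⁻².
Top-of-atmosphere balance: σT_e⁴ = S(1−α)/4 = 19.81 W m⁻² → T_e = 136.7 K.
Layer-by-layer balance gives σT_s⁴ = (N+1)σT_e⁴, so T_s = 7^¼·136.7 = 222.4 K.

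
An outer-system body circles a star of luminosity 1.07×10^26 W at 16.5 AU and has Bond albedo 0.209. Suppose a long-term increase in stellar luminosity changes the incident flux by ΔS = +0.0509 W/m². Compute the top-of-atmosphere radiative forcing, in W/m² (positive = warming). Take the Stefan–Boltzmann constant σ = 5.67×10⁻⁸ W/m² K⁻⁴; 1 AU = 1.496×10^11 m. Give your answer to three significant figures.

0.0101 W/m²

Orbital distance: d = 16.5 AU = 2.468×10^12 m.
Spreading L over a sphere of radius d: S = 1.07×10^26/(4π·2.47×10^12²) = 1.397 W/m².
ΔF = Δ[S(1−α)]/4 = (1−0.209)·+0.0509/4 = 0.01007 W/m².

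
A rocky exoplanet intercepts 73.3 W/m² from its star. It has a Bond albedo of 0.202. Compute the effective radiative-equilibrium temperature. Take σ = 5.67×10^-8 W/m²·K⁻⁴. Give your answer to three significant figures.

Absorbed flux (global mean): S(1−α)/4 = 73.30·0.798/4 = 14.62 W/m².
In equilibrium σT⁴ equals this, so T = 126.7 K.

127 K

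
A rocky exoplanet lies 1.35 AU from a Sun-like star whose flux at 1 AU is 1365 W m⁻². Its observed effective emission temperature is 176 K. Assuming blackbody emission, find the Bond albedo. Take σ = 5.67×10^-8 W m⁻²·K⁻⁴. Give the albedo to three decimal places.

0.709

By the inverse-square law, S = 1365/1.35² = 749.0 W m⁻².
Energy balance: S(1−α)/4 = σT⁴, so 1−α = 4σT⁴/S.
σT⁴ = 54.40 W m⁻², so 4σT⁴ = 217.6 W m⁻².
1−α = 217.6/749.0 = 0.2906, so α = 0.7094.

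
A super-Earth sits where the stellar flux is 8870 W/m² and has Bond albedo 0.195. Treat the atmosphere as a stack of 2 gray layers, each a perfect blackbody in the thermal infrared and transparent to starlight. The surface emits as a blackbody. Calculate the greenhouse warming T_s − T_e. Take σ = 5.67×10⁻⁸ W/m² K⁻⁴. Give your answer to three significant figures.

The effective emission temperature is T_e = [S(1−α)/(4σ)]^¼ = 421.2 K.
T_s = (N+1)^(1/4)·T_e = 554.4 K.
Warming: T_s − T_e = 133.1 K.

133 K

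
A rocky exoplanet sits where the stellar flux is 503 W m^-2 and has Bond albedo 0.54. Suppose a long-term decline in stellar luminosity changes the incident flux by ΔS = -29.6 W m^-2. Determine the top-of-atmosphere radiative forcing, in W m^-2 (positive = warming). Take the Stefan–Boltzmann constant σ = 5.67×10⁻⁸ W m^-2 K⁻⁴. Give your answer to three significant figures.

Only a fraction (1−α) is absorbed and it's spread over 4πR², so ΔF = (1−α)ΔS/4 = -3.404 W m^-2.

-3.40 W m^-2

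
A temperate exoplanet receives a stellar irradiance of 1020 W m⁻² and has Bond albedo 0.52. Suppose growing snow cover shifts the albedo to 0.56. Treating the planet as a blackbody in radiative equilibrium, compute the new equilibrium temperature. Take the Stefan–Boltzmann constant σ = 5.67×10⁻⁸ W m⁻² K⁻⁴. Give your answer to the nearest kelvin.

211 K

T₂ = [S(1−α₂)/(4σ)]^(1/4) = [1020·0.44/(4σ)]^(1/4) = 210.9 K.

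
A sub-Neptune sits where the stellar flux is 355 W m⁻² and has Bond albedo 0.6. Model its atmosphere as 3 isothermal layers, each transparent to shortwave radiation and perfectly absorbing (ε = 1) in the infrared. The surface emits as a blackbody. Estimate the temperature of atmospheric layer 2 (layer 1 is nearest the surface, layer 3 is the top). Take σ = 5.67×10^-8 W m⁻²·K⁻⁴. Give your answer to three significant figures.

188 K

The effective emission temperature is T_e = [S(1−α)/(4σ)]^¼ = 158.2 K.
In the N-layer model, layer k (counted from the surface) has T_k = (N+1−k)^(1/4)·T_e.
With k = 2: T_2 = (3+1−2)^¼·158.2 K = 188.1 K.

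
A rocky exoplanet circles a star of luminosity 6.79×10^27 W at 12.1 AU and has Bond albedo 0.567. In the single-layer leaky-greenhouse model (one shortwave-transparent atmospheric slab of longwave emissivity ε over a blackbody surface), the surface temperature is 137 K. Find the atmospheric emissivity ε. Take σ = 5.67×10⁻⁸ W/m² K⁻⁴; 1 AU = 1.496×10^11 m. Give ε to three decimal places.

d = 12.1 × 1.496×10^11 m = 1.810×10^12 m.
S = L/(4πd²) = 164.9 W/m².
Effective temperature: T_e = [S(1−α)/(4σ)]^(1/4) = 133.2 K.
Inverting T_s⁴ = 2T_e⁴/(2−ε): (T_e/T_s)⁴ = 0.8937, so ε = 2(1 − 0.8937) = 0.2126.

0.213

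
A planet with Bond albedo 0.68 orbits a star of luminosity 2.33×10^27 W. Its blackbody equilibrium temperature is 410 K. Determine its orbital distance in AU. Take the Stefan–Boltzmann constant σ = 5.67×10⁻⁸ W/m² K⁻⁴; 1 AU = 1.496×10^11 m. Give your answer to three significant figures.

0.643 AU

Required flux: S = 4σT⁴/(1−α) = 20030 W/m².
S = L/(4πd²) → d = √(L/4πS) = √(2.33×10^27/(4π·20030)) = 9.622×10^10 m = 0.6432 AU.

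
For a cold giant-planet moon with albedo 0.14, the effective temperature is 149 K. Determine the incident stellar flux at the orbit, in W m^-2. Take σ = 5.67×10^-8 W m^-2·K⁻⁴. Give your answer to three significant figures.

Invert the energy balance for S: S = 4σT⁴/(1−α).
σT⁴ = 5.67×10⁻⁸·(149)⁴ = 27.95 W m^-2.
S = 4·27.95/0.86 = 130.0 W m^-2.

130 W m^-2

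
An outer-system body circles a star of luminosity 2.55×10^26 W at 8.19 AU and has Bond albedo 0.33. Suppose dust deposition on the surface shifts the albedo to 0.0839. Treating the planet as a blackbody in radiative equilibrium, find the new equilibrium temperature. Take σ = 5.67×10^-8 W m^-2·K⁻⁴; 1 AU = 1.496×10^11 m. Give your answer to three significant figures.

86.0 kelvin

Orbital distance: d = 8.19 AU = 1.225×10^12 m.
Spreading L over a sphere of radius d: S = 2.55×10^26/(4π·1.23×10^12²) = 13.52 W m^-2.
T₂ = [S(1−α₂)/(4σ)]^(1/4) = [13.52·0.916/(4σ)]^(1/4) = 85.96 K.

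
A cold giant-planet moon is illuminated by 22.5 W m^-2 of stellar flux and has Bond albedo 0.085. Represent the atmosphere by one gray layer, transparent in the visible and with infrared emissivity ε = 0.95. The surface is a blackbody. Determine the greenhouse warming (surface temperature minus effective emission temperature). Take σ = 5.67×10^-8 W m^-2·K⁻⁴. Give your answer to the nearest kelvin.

17 K

The planet radiates to space at T_e = [S(1−α)/(4σ)]^(1/4) = 97.61 K.
Surface balance with a leaky layer gives σT_s⁴ = σT_e⁴·2/(2−ε), so T_s = T_e·[2/(2−0.95)]^(1/4) = 114.7 K.
Greenhouse warming: T_s − T_e = 17.06 K.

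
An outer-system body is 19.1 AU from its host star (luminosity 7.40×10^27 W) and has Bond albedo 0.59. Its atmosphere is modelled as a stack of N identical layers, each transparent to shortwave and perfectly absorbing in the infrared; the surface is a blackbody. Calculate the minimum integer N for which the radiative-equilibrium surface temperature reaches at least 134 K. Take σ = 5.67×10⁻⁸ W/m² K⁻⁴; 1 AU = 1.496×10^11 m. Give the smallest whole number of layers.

2

Orbital distance: d = 19.1 AU = 2.857×10^12 m.
Flux at the orbit: S = L/(4πd²) = 7.40×10^27/(4π·(2.86×10^12)²) = 72.13 W/m².
The effective emission temperature is T_e = [S(1−α)/(4σ)]^¼ = 106.9 K.
T_s = (N+1)^(1/4)·T_e ≥ 134 K requires N+1 ≥ (T_s/T_e)⁴ = (134/106.9)⁴ = 2.473.
So N ≥ 1.473; the smallest integer is N = 2.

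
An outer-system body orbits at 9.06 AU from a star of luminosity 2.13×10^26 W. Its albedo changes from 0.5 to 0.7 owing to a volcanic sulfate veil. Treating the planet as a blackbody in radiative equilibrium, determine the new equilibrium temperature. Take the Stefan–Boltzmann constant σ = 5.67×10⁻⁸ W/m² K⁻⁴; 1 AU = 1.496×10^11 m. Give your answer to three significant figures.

d = 9.06 × 1.496×10^11 m = 1.355×10^12 m.
S = L/(4πd²) = 9.227 W/m².
New equilibrium: T₂ = [(1−0.7)·9.227/(4σ)]^(1/4) = 59.11 K.

59.1 K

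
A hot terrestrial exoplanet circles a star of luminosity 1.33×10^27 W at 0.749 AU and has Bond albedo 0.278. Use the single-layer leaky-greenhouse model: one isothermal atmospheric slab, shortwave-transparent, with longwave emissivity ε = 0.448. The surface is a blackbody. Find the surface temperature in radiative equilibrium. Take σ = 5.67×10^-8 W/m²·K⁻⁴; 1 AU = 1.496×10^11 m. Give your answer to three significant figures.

d = 0.749 × 1.496×10^11 m = 1.121×10^11 m.
Spreading L over a sphere of radius d: S = 1.33×10^27/(4π·1.12×10^11²) = 8430 W/m².
At the top of the atmosphere, σT_e⁴ = S(1−α)/4 = 1522 W/m², giving T_e = 404.7 K.
The surface balance (absorbed SW + ε·downward IR = σT_s⁴) with T_a⁴ = T_s⁴/2 reduces to T_s = T_e·[2/(2−ε)]^¼ = 431.2 K.

431 K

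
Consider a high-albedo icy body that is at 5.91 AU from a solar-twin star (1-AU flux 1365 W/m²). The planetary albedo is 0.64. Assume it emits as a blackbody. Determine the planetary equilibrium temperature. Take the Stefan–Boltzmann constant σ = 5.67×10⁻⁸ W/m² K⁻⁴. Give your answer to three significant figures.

88.7 K

By the inverse-square law, S = 1365/5.91² = 39.08 W/m².
Averaging over the sphere, the absorbed flux is S(1−α)/4 = 3.517 W/m².
Balancing against σT⁴: T = (3.517/5.67×10⁻⁸)^(1/4) = 88.75 K.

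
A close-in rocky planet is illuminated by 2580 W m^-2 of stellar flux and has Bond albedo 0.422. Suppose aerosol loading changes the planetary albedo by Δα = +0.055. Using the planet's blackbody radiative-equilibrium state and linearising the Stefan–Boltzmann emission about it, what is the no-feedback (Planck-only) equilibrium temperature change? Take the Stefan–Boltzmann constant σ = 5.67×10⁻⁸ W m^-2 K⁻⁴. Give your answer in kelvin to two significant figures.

Reference equilibrium: T_e = [S(1−α)/(4σ)]^(1/4) = 284.8 K.
TOA radiative forcing: ΔF = −S·Δα/4 = −2580·(+0.055)/4 = -35.48 W m^-2.
Planck response: λ_P = 4σT_e³ = 4·5.67×10⁻⁸·(284.8)³ = 5.237 W m^-2/K.
So ΔT₀ = -35.48/5.237 = -6.77 K.

-6.8 K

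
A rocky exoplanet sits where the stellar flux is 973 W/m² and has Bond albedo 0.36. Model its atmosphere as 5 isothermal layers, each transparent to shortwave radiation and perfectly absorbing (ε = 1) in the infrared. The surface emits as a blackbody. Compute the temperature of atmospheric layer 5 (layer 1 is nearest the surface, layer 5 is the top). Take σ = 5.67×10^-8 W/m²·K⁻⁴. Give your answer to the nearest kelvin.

Top-of-atmosphere balance: σT_e⁴ = S(1−α)/4 = 155.7 W/m² → T_e = 228.9 K.
Each opaque layer satisfies 2T_j⁴ = T_{j−1}⁴ + T_{j+1}⁴, giving T_k⁴ = (N+1−k)T_e⁴.
With k = 5: T_5 = (5+1−5)^¼·228.9 K = 228.9 K.

229 K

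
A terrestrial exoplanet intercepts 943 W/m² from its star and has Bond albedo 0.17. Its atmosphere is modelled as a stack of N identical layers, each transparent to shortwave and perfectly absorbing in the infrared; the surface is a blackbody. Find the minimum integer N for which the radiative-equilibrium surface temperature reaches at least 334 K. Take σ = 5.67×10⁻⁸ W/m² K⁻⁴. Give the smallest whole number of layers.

3

Top-of-atmosphere balance: σT_e⁴ = S(1−α)/4 = 195.7 W/m² → T_e = 242.4 K.
Since T_s⁴ = (N+1)T_e⁴, we need N ≥ (T_s/T_e)⁴ − 1 = 2.606.
So N ≥ 2.606; the smallest integer is N = 3.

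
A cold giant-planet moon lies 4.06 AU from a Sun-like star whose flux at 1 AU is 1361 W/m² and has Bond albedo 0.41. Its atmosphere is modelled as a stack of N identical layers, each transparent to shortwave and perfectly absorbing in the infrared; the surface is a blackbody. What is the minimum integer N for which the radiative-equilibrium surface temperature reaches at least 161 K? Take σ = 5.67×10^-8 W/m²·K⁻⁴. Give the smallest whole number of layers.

3

By the inverse-square law, S = 1361/4.06² = 82.57 W/m².
OLR = S(1−α)/4 = 12.18 W/m²; the top layer radiates at T_e = 121.1 K.
Need (N+1)T_e⁴ ≥ T_s⁴, i.e. N+1 ≥ (161/121.1)⁴ = 3.128.
The minimum whole number is N = 3.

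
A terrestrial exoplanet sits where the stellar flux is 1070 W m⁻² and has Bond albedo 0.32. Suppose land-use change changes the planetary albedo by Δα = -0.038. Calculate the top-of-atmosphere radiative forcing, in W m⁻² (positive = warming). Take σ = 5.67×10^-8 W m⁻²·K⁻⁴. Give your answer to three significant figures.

10.2 W m⁻²

The change in absorbed flux is Δ[S(1−α)/4] = −SΔα/4 = 10.16 W m⁻².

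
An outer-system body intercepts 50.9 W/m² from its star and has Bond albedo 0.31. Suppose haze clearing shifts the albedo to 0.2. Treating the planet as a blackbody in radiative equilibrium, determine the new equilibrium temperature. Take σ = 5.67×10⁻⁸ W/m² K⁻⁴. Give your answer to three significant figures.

116 K

New equilibrium: T₂ = [(1−0.2)·50.90/(4σ)]^(1/4) = 115.8 K.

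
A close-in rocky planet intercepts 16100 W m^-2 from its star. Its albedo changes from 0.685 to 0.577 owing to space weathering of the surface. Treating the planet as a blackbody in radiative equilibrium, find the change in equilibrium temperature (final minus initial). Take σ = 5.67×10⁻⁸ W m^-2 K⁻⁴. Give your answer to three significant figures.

29.6 K

Initial: T₁ = [S(1−0.685)/(4σ)]^(1/4) = 386.7 K.
Final:   T₂ = [S(1−0.577)/(4σ)]^(1/4) = 416.3 K.
Change: 416.3 − 386.7 = 29.58 K.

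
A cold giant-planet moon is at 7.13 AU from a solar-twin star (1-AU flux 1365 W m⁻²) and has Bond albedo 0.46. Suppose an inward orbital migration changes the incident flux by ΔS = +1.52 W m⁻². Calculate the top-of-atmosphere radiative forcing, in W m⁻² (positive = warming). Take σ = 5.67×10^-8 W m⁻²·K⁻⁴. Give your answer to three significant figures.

By the inverse-square law, S = 1365/7.13² = 26.85 W m⁻².
Only a fraction (1−α) is absorbed and it's spread over 4πR², so ΔF = (1−α)ΔS/4 = 0.2052 W m⁻².

0.205 W m⁻²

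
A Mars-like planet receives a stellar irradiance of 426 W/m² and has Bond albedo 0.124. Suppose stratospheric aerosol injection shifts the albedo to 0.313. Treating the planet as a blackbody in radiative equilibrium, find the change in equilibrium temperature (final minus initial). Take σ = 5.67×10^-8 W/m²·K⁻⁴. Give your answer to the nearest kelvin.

-12 kelvin

Before: T₁ = [426.0·0.876/(4σ)]^(1/4) = 201.4 K.
After:  T₂ = [426.0·0.687/(4σ)]^(1/4) = 189.5 K.
ΔT = T₂ − T₁ = -11.87 K.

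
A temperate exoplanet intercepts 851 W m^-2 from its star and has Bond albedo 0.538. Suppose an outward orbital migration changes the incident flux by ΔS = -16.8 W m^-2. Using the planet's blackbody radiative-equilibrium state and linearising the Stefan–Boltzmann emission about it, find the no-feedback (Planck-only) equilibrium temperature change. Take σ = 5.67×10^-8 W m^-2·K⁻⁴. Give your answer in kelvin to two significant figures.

-1.0 K

Reference equilibrium: T_e = [S(1−α)/(4σ)]^(1/4) = 204.0 K.
TOA radiative forcing: ΔF = (1−α)ΔS/4 = 0.462·(-16.8)/4 = -1.940 W m^-2.
Planck response: λ_P = 4σT_e³ = 4·5.67×10⁻⁸·(204.0)³ = 1.927 W m^-2/K.
Hence the no-feedback warming is ΔF/(4σT_e³) = -1.01 K.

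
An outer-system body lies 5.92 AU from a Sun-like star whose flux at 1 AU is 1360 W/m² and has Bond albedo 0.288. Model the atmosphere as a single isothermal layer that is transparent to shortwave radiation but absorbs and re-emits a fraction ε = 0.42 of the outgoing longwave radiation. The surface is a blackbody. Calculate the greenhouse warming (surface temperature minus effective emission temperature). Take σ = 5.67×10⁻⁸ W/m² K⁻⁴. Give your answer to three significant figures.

Flux at the orbit: S = 1360/(5.92)² = 38.81 W/m².
The planet radiates to space at T_e = [S(1−α)/(4σ)]^(1/4) = 105.1 K.
Surface balance with a leaky layer gives σT_s⁴ = σT_e⁴·2/(2−ε), so T_s = T_e·[2/(2−0.42)]^(1/4) = 111.4 K.
The atmosphere warms the surface by 6.377 K.

6.38 K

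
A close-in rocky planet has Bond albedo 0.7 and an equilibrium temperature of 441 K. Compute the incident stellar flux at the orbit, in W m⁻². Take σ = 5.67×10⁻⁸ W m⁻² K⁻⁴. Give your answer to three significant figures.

28600 W m⁻²

Invert the energy balance for S: S = 4σT⁴/(1−α).
The emitted flux is σT⁴ = 2145 W m⁻².
So S = 4×2145/(1−0.7) = 28590 W m⁻².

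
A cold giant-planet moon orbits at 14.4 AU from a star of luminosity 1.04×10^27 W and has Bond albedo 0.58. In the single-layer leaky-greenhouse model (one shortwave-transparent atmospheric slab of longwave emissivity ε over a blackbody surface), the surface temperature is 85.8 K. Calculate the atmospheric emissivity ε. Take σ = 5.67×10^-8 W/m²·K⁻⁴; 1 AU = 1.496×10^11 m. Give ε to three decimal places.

Orbital distance: d = 14.4 AU = 2.154×10^12 m.
Flux at the orbit: S = L/(4πd²) = 1.04×10^27/(4π·(2.15×10^12)²) = 17.83 W/m².
First, T_e = [17.83·(1−0.58)/(4σ)]^(1/4) = 75.81 K.
Since (2−ε)/2 = (T_e/T_s)⁴ = 0.6094, ε = 0.7812.

0.781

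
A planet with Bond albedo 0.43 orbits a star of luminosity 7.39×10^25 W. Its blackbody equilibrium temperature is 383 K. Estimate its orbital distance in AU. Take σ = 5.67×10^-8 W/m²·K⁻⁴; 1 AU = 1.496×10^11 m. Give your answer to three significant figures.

0.175 AU

Energy balance gives S = 4σT⁴/(1−α) = 8562 W/m².
From L = 4πd²S, d = √(7.39×10^25/(4π·8562)) = 2.621×10^10 m = 0.1752 AU.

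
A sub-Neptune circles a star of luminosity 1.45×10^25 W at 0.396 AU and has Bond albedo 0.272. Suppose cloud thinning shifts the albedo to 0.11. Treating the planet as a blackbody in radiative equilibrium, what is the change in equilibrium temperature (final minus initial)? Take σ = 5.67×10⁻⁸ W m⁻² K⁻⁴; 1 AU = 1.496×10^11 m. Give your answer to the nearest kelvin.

9 K

Orbital distance: d = 0.396 AU = 5.924×10^10 m.
Spreading L over a sphere of radius d: S = 1.45×10^25/(4π·5.92×10^10²) = 328.8 W m⁻².
With α = 0.272, T₁ = 180.2 K.
With α = 0.11, T₂ = 189.5 K.
ΔT = T₂ − T₁ = 9.285 K.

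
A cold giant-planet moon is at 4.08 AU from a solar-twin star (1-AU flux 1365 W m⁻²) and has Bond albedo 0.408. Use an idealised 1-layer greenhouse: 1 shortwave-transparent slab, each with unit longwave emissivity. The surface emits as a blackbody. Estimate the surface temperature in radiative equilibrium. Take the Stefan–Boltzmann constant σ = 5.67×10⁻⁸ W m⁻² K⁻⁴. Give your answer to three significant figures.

144 kelvin

By the inverse-square law, S = 1365/4.08² = 82.00 W m⁻².
The effective emission temperature is T_e = [S(1−α)/(4σ)]^¼ = 121.0 K.
With N = 1 opaque layers, T_s = (N+1)^(1/4)·T_e = 2^(1/4)·121.0 = 143.8 K.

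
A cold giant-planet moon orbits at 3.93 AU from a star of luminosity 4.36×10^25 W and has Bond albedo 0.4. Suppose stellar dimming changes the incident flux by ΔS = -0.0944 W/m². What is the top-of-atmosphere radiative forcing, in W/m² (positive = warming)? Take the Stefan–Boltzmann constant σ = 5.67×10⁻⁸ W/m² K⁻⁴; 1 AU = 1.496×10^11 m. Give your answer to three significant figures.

-0.0142 W/m²

Orbital distance: d = 3.93 AU = 5.879×10^11 m.
S = L/(4πd²) = 10.04 W/m².
Only a fraction (1−α) is absorbed and it's spread over 4πR², so ΔF = (1−α)ΔS/4 = -0.01416 W/m².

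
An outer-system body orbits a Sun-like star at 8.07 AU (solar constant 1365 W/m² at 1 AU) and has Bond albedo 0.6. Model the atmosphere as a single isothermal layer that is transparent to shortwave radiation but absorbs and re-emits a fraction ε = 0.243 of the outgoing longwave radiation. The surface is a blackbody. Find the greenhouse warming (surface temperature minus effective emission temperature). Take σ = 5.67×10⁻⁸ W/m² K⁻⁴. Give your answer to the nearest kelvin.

3 K

Irradiance scales as 1/d², so S = 1365 W/m² × (1/8.07)² = 20.96 W/m².
Effective emission temperature (TOA balance): σT_e⁴ = S(1−α)/4 = 2.096 W/m² → T_e = 77.97 K.
For a single slab of emissivity ε, T_s⁴ = 2T_e⁴/(2−ε); thus T_s = 77.97·(1.138)^(1/4) = 80.54 K.
Greenhouse warming: T_s − T_e = 2.567 K.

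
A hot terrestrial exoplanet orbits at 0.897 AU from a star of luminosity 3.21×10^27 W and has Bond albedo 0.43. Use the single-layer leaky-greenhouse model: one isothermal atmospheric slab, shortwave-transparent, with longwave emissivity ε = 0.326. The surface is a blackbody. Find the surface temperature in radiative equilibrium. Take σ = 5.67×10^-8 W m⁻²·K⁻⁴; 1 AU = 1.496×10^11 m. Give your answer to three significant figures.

454 kelvin

d = 0.897 × 1.496×10^11 m = 1.342×10^11 m.
Flux at the orbit: S = L/(4πd²) = 3.21×10^27/(4π·(1.34×10^11)²) = 14190 W m⁻².
At the top of the atmosphere, σT_e⁴ = S(1−α)/4 = 2021 W m⁻², giving T_e = 434.5 K.
The surface balance (absorbed SW + ε·downward IR = σT_s⁴) with T_a⁴ = T_s⁴/2 reduces to T_s = T_e·[2/(2−ε)]^¼ = 454.3 K.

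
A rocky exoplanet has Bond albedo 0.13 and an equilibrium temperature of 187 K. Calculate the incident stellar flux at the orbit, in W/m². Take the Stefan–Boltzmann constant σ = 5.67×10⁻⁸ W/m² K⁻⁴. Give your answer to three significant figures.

319 W/m²

Invert the energy balance for S: S = 4σT⁴/(1−α).
The emitted flux is σT⁴ = 69.33 W/m².
So S = 4×69.33/(1−0.13) = 318.8 W/m².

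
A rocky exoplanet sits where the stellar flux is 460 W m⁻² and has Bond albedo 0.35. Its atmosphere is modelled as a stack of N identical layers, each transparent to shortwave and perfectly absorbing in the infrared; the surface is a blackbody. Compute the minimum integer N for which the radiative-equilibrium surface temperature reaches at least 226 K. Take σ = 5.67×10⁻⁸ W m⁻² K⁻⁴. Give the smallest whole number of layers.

1

The effective emission temperature is T_e = [S(1−α)/(4σ)]^¼ = 190.5 K.
Need (N+1)T_e⁴ ≥ T_s⁴, i.e. N+1 ≥ (226/190.5)⁴ = 1.979.
So N ≥ 0.979; the smallest integer is N = 1.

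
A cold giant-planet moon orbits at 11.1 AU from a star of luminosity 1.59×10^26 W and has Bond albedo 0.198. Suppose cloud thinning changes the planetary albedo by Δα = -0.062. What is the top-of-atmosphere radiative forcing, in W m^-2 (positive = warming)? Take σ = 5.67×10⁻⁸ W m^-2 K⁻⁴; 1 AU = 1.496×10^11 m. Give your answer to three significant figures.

0.0711 W m^-2

Orbital distance: d = 11.1 AU = 1.661×10^12 m.
S = L/(4πd²) = 4.589 W m^-2.
ΔF = −(S/4)Δα = −(4.589/4)×(-0.062) = 0.07112 W m^-2.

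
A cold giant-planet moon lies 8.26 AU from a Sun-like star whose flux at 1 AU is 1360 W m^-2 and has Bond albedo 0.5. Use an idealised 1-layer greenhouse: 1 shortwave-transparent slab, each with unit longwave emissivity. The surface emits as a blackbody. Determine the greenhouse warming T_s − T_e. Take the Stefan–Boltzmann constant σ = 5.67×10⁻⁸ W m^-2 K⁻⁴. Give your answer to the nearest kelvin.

Flux at the orbit: S = 1360/(8.26)² = 19.93 W m^-2.
Top-of-atmosphere balance: σT_e⁴ = S(1−α)/4 = 2.492 W m^-2 → T_e = 81.42 K.
T_s = (N+1)^(1/4)·T_e = 96.82 K.
So the greenhouse effect raises the surface by 96.82 − 81.42 = 15.41 K.

15 kelvin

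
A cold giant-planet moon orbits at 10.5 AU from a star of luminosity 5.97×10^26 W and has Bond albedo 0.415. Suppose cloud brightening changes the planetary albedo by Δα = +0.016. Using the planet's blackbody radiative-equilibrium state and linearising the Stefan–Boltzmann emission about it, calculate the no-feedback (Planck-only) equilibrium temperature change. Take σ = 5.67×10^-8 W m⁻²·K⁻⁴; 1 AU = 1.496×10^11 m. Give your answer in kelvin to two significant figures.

-0.57 K

Orbital distance: d = 10.5 AU = 1.571×10^12 m.
Flux at the orbit: S = L/(4πd²) = 5.97×10^26/(4π·(1.57×10^12)²) = 19.25 W m⁻².
Unperturbed T_e = [19.25·(1−0.415)/(4σ)]^¼ = 83.95 K.
TOA radiative forcing: ΔF = −S·Δα/4 = −19.25·(+0.016)/4 = -0.07702 W m⁻².
Linearising σT⁴ gives d(σT⁴)/dT = 4σT_e³ = 0.1342 W m⁻² per K.
So ΔT₀ = -0.07702/0.1342 = -0.574 K.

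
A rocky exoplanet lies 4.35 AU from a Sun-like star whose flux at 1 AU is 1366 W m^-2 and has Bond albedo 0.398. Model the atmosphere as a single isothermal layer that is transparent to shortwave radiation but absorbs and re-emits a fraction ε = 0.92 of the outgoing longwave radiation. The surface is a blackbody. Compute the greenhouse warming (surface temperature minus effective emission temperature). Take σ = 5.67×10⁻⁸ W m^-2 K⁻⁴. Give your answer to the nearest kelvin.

20 kelvin

Irradiance scales as 1/d², so S = 1366 W m^-2 × (1/4.35)² = 72.19 W m^-2.
Effective emission temperature (TOA balance): σT_e⁴ = S(1−α)/4 = 10.86 W m^-2 → T_e = 117.7 K.
The surface balance (absorbed SW + ε·downward IR = σT_s⁴) with T_a⁴ = T_s⁴/2 reduces to T_s = T_e·[2/(2−ε)]^¼ = 137.2 K.
The atmosphere warms the surface by 19.59 K.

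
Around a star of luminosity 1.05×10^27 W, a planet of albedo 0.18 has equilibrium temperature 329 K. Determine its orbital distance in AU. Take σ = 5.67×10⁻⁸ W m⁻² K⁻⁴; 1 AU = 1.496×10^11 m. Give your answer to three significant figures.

1.07 AU

The flux needed for this T is 4σT⁴/(1−0.18) = 3241 W m⁻².
From L = 4πd²S, d = √(1.05×10^27/(4π·3241)) = 1.606×10^11 m = 1.073 AU.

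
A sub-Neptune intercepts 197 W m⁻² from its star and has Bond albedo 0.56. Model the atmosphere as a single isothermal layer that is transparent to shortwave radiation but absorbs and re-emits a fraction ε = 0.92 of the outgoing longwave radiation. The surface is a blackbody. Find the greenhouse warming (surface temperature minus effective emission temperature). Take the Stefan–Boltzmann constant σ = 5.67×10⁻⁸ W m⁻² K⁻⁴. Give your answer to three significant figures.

23.3 K

The planet radiates to space at T_e = [S(1−α)/(4σ)]^(1/4) = 139.8 K.
For a single slab of emissivity ε, T_s⁴ = 2T_e⁴/(2−ε); thus T_s = 139.8·(1.852)^(1/4) = 163.1 K.
Greenhouse warming: T_s − T_e = 23.29 K.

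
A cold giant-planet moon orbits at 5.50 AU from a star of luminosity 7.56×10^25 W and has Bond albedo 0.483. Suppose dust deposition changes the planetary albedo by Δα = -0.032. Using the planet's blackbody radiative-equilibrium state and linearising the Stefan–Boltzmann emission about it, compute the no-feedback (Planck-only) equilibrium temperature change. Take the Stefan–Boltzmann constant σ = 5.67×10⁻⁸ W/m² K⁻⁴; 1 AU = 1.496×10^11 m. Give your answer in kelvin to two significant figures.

1.0 kelvin

Orbital distance: d = 5.50 AU = 8.228×10^11 m.
Flux at the orbit: S = L/(4πd²) = 7.56×10^25/(4π·(8.23×10^11)²) = 8.886 W/m².
The baseline emission temperature is T_e = 67.09 K.
TOA radiative forcing: ΔF = −S·Δα/4 = −8.886·(-0.032)/4 = 0.07109 W/m².
Linearising σT⁴ gives d(σT⁴)/dT = 4σT_e³ = 0.06848 W/m² per K.
Hence the no-feedback warming is ΔF/(4σT_e³) = 1.04 K.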